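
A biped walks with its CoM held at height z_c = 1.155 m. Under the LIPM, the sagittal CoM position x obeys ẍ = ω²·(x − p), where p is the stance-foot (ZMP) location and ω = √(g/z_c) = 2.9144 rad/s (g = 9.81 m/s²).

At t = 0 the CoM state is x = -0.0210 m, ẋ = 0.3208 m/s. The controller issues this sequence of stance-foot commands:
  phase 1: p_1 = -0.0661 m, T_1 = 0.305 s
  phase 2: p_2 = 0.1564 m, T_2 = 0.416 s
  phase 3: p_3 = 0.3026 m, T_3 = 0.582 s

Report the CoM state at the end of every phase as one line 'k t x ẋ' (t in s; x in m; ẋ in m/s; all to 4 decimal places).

1 0.3050 0.1093 0.5889
2 0.7210 0.3798 0.8670
3 1.3030 1.3039 3.0361

phase 1: p=-0.0661, T=0.305, ωT=0.888892, cosh=1.421772, sinh=1.010661; start (x,ẋ)=(-0.021000, 0.320800) → end (x,ẋ)=(0.109270, 0.588945)
phase 2: p=0.1564, T=0.416, ωT=1.212390, cosh=1.829498, sinh=1.532013; start (x,ẋ)=(0.109270, 0.588945) → end (x,ẋ)=(0.379766, 0.867041)
phase 3: p=0.3026, T=0.582, ωT=1.696181, cosh=2.818232, sinh=2.634849; start (x,ẋ)=(0.379766, 0.867041) → end (x,ẋ)=(1.303945, 3.036079)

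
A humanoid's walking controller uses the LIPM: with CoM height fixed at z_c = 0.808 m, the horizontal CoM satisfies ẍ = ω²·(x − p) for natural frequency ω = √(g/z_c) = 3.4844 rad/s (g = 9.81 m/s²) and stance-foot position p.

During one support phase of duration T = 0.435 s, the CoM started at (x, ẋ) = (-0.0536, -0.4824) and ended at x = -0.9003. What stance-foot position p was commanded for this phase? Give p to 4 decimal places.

ωT = 3.4844·0.435 = 1.515714; cosh(ωT) = 2.386161, sinh(ωT) = 2.166510
x(T) = p + (x₀−p)·cosh(ωT) + (ẋ₀/ω)·sinh(ωT) ⇒ p·(1 − cosh) = x(T) − x₀·cosh − (ẋ₀/ω)·sinh
numerator   = -0.9003 − (-0.0536)·2.386161 − (-0.4824/3.4844)·2.166510 = -0.472458
denominator = 1 − 2.386161 = -1.386161
p = -0.472458 / -1.386161 = 0.3408

p = 0.3408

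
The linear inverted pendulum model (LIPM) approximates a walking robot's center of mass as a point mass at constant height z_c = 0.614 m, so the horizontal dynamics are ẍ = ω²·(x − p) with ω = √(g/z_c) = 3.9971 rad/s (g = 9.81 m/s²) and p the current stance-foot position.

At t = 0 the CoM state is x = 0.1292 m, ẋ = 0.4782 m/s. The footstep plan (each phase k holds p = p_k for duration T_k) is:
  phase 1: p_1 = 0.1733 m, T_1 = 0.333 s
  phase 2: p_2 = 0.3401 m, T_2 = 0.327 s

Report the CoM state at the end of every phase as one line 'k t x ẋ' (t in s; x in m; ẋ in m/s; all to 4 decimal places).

1 0.3330 0.2946 0.6578
2 0.6600 0.5317 0.9932

phase 1: p=0.1733, T=0.333, ωT=1.331034, cosh=2.024580, sinh=1.760376; start (x,ẋ)=(0.129200, 0.478200) → end (x,ẋ)=(0.294622, 0.657849)
phase 2: p=0.3401, T=0.327, ωT=1.307052, cosh=1.982940, sinh=1.712323; start (x,ẋ)=(0.294622, 0.657849) → end (x,ẋ)=(0.531736, 0.993206)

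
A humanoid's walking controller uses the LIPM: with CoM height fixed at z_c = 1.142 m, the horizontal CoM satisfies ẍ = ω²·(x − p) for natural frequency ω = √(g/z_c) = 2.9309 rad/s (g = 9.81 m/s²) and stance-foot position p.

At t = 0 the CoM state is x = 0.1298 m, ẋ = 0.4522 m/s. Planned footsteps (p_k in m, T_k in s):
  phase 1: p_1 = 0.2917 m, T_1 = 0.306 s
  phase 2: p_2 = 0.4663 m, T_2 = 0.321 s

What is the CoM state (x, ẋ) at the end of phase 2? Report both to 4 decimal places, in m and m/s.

phase 1: p=0.2917, T=0.306, ωT=0.896855, cosh=1.429865, sinh=1.022015; start (x,ẋ)=(0.129800, 0.452200) → end (x,ẋ)=(0.217889, 0.161626)
phase 2: p=0.4663, T=0.321, ωT=0.940819, cosh=1.476193, sinh=1.085885; start (x,ẋ)=(0.217889, 0.161626) → end (x,ẋ)=(0.159478, -0.552008)

x = 0.1595, ẋ = -0.5520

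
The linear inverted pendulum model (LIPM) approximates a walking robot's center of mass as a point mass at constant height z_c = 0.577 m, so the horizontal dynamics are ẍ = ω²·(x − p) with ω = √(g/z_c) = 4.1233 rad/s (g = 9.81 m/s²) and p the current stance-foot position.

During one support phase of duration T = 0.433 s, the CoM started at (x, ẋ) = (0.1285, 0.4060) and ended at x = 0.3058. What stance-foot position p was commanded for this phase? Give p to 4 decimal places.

ωT = 4.1233·0.433 = 1.785389; cosh(ωT) = 3.064815, sinh(ωT) = 2.897083
x(T) = p + (x₀−p)·cosh(ωT) + (ẋ₀/ω)·sinh(ωT) ⇒ p·(1 − cosh) = x(T) − x₀·cosh − (ẋ₀/ω)·sinh
numerator   = 0.3058 − (0.1285)·3.064815 − (0.4060/4.1233)·2.897083 = -0.373289
denominator = 1 − 3.064815 = -2.064815
p = -0.373289 / -2.064815 = 0.1808

p = 0.1808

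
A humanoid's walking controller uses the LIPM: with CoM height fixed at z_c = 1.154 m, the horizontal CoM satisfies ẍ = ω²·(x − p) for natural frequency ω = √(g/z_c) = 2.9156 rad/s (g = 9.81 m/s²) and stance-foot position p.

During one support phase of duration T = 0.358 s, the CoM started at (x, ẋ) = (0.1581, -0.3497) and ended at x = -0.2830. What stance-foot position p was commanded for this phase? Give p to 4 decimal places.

p = 0.6478

ωT = 2.9156·0.358 = 1.043785; cosh(ωT) = 1.596032, sinh(ωT) = 1.243913
x(T) = p + (x₀−p)·cosh(ωT) + (ẋ₀/ω)·sinh(ωT) ⇒ p·(1 − cosh) = x(T) − x₀·cosh − (ẋ₀/ω)·sinh
numerator   = -0.2830 − (0.1581)·1.596032 − (-0.3497/2.9156)·1.243913 = -0.386137
denominator = 1 − 1.596032 = -0.596032
p = -0.386137 / -0.596032 = 0.6478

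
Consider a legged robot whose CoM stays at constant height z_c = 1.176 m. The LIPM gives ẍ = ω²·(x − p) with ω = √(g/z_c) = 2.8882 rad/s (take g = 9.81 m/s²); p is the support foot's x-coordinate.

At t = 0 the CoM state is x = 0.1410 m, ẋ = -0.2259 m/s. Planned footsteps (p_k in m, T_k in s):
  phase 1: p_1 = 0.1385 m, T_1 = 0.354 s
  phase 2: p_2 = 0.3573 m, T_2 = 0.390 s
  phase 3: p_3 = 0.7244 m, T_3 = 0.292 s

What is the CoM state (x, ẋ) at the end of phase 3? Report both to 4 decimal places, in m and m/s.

x = -1.3331, ẋ = -5.4100

phase 1: p=0.1385, T=0.354, ωT=1.022423, cosh=1.569822, sinh=1.210100; start (x,ẋ)=(0.141000, -0.225900) → end (x,ẋ)=(0.047777, -0.345885)
phase 2: p=0.3573, T=0.390, ωT=1.126398, cosh=1.704362, sinh=1.380164; start (x,ẋ)=(0.047777, -0.345885) → end (x,ẋ)=(-0.335525, -1.823331)
phase 3: p=0.7244, T=0.292, ωT=0.843354, cosh=1.377207, sinh=0.946943; start (x,ẋ)=(-0.335525, -1.823331) → end (x,ẋ)=(-1.333146, -5.409959)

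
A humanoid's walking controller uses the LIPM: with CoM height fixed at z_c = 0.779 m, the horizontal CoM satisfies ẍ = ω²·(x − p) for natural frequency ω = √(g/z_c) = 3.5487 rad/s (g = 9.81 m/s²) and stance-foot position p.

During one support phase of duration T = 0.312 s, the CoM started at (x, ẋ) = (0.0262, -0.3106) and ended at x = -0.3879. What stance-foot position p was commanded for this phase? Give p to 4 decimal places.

ωT = 3.5487·0.312 = 1.107194; cosh(ωT) = 1.678171, sinh(ωT) = 1.347686
x(T) = p + (x₀−p)·cosh(ωT) + (ẋ₀/ω)·sinh(ωT) ⇒ p·(1 − cosh) = x(T) − x₀·cosh − (ẋ₀/ω)·sinh
numerator   = -0.3879 − (0.0262)·1.678171 − (-0.3106/3.5487)·1.347686 = -0.313912
denominator = 1 − 1.678171 = -0.678171
p = -0.313912 / -0.678171 = 0.4629

p = 0.4629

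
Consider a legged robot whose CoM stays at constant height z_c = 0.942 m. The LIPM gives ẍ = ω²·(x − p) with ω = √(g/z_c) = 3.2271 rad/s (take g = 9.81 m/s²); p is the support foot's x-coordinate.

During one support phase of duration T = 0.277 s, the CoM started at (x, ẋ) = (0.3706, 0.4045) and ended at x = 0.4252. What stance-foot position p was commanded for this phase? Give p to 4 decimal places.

p = 0.5416

ωT = 3.2271·0.277 = 0.893907; cosh(ωT) = 1.426858, sinh(ωT) = 1.017804
x(T) = p + (x₀−p)·cosh(ωT) + (ẋ₀/ω)·sinh(ωT) ⇒ p·(1 − cosh) = x(T) − x₀·cosh − (ẋ₀/ω)·sinh
numerator   = 0.4252 − (0.3706)·1.426858 − (0.4045/3.2271)·1.017804 = -0.231170
denominator = 1 − 1.426858 = -0.426858
p = -0.231170 / -0.426858 = 0.5416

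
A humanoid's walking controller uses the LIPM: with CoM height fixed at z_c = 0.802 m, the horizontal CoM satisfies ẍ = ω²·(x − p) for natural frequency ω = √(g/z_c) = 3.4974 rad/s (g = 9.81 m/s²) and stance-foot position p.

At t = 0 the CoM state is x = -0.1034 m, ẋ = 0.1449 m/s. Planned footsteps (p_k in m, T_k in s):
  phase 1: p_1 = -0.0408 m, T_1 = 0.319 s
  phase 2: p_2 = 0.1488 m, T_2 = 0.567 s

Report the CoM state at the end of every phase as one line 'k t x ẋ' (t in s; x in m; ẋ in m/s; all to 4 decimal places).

1 0.3190 -0.0901 -0.0534
2 0.8860 -0.7899 -3.1755

phase 1: p=-0.0408, T=0.319, ωT=1.115671, cosh=1.689655, sinh=1.361959; start (x,ẋ)=(-0.103400, 0.144900) → end (x,ẋ)=(-0.090145, -0.053353)
phase 2: p=0.1488, T=0.567, ωT=1.983026, cosh=3.701172, sinh=3.563520; start (x,ẋ)=(-0.090145, -0.053353) → end (x,ẋ)=(-0.789939, -3.175456)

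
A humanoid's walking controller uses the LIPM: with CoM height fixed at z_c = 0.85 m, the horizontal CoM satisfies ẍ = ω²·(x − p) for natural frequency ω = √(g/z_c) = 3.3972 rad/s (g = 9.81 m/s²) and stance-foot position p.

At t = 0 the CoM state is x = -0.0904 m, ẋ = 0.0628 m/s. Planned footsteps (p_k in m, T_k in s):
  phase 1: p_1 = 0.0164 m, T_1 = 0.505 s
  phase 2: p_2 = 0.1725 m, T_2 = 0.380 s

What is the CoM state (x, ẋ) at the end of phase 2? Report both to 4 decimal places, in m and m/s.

phase 1: p=0.0164, T=0.505, ωT=1.715586, cosh=2.869895, sinh=2.690037; start (x,ẋ)=(-0.090400, 0.062800) → end (x,ẋ)=(-0.240377, -0.795772)
phase 2: p=0.1725, T=0.380, ωT=1.290936, cosh=1.955601, sinh=1.680588; start (x,ẋ)=(-0.240377, -0.795772) → end (x,ẋ)=(-1.028590, -3.913450)

x = -1.0286, ẋ = -3.9135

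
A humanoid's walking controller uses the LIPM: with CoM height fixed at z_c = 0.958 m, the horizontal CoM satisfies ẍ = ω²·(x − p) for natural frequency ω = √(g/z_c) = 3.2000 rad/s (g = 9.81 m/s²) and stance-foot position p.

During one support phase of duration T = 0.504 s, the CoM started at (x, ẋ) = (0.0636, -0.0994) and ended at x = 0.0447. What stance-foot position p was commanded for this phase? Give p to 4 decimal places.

p = 0.0288

ωT = 3.2000·0.504 = 1.612800; cosh(ωT) = 2.608084, sinh(ωT) = 2.408755
x(T) = p + (x₀−p)·cosh(ωT) + (ẋ₀/ω)·sinh(ωT) ⇒ p·(1 − cosh) = x(T) − x₀·cosh − (ẋ₀/ω)·sinh
numerator   = 0.0447 − (0.0636)·2.608084 − (-0.0994/3.2000)·2.408755 = -0.046352
denominator = 1 − 2.608084 = -1.608084
p = -0.046352 / -1.608084 = 0.0288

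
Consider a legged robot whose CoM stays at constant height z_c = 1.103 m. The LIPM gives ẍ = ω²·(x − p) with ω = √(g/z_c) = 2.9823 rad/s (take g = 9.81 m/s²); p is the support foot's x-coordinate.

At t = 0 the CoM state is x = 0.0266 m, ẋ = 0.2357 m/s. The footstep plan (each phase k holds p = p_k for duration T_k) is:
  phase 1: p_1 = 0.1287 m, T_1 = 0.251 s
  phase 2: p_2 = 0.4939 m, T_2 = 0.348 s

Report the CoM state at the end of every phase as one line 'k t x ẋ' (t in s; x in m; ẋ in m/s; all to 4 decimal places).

1 0.2510 0.0615 0.0551
2 0.5990 -0.1703 -1.5045

phase 1: p=0.1287, T=0.251, ωT=0.748557, cosh=1.293498, sinh=0.820450; start (x,ẋ)=(0.026600, 0.235700) → end (x,ẋ)=(0.061476, 0.055056)
phase 2: p=0.4939, T=0.348, ωT=1.037840, cosh=1.588666, sinh=1.234447; start (x,ẋ)=(0.061476, 0.055056) → end (x,ẋ)=(-0.170288, -1.504498)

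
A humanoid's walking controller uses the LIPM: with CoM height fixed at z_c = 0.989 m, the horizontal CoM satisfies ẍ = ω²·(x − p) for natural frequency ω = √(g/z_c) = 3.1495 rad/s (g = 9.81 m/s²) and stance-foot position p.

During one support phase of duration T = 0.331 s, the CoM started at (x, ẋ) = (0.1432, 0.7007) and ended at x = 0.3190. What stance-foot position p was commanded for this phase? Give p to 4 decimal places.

p = 0.3122

ωT = 3.1495·0.331 = 1.042485; cosh(ωT) = 1.594416, sinh(ωT) = 1.241839
x(T) = p + (x₀−p)·cosh(ωT) + (ẋ₀/ω)·sinh(ωT) ⇒ p·(1 − cosh) = x(T) − x₀·cosh − (ẋ₀/ω)·sinh
numerator   = 0.3190 − (0.1432)·1.594416 − (0.7007/3.1495)·1.241839 = -0.185604
denominator = 1 − 1.594416 = -0.594416
p = -0.185604 / -0.594416 = 0.3122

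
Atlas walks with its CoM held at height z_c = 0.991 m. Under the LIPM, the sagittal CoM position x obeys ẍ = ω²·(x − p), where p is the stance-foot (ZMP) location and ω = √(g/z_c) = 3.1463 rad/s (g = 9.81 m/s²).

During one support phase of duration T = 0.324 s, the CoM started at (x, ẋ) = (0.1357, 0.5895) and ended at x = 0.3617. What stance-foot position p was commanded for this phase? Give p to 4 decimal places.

p = 0.1354

ωT = 3.1463·0.324 = 1.019401; cosh(ωT) = 1.566173, sinh(ωT) = 1.205362
x(T) = p + (x₀−p)·cosh(ωT) + (ẋ₀/ω)·sinh(ωT) ⇒ p·(1 − cosh) = x(T) − x₀·cosh − (ẋ₀/ω)·sinh
numerator   = 0.3617 − (0.1357)·1.566173 − (0.5895/3.1463)·1.205362 = -0.076670
denominator = 1 − 1.566173 = -0.566173
p = -0.076670 / -0.566173 = 0.1354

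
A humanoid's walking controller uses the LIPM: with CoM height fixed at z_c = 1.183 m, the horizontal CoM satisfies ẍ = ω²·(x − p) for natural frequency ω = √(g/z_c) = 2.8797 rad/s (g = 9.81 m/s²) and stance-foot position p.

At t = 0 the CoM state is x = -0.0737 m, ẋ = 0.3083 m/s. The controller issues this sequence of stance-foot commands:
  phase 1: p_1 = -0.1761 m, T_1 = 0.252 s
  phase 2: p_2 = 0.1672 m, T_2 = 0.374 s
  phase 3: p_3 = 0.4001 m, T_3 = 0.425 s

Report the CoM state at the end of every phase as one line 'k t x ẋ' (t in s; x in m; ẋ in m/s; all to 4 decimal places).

1 0.2520 0.0392 0.6264
2 0.6260 0.2397 0.5477
3 1.0510 0.3992 0.2943

phase 1: p=-0.1761, T=0.252, ωT=0.725684, cosh=1.275069, sinh=0.791076; start (x,ẋ)=(-0.073700, 0.308300) → end (x,ẋ)=(0.039159, 0.626377)
phase 2: p=0.1672, T=0.374, ωT=1.077008, cosh=1.638247, sinh=1.297634; start (x,ẋ)=(0.039159, 0.626377) → end (x,ẋ)=(0.239692, 0.547699)
phase 3: p=0.4001, T=0.425, ωT=1.223873, cosh=1.847210, sinh=1.553120; start (x,ẋ)=(0.239692, 0.547699) → end (x,ẋ)=(0.399187, 0.294289)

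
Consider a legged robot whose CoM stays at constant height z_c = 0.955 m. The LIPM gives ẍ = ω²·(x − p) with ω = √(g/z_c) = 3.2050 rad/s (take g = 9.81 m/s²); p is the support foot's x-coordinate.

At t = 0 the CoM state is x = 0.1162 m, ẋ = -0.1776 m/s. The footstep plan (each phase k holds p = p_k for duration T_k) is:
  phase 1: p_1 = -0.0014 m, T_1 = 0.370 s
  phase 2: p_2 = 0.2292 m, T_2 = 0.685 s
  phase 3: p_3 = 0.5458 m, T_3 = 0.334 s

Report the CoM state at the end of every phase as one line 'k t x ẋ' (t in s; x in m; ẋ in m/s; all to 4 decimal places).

phase 1: p=-0.0014, T=0.370, ωT=1.185850, cosh=1.789477, sinh=1.483991; start (x,ẋ)=(0.116200, -0.177600) → end (x,ẋ)=(0.126810, 0.241517)
phase 2: p=0.2292, T=0.685, ωT=2.195425, cosh=4.547565, sinh=4.436254; start (x,ẋ)=(0.126810, 0.241517) → end (x,ẋ)=(0.097872, -0.357494)
phase 3: p=0.5458, T=0.334, ωT=1.070470, cosh=1.629799, sinh=1.286951; start (x,ẋ)=(0.097872, -0.357494) → end (x,ẋ)=(-0.327782, -2.430202)

1 0.3700 0.1268 0.2415
2 1.0550 0.0979 -0.3575
3 1.3890 -0.3278 -2.4302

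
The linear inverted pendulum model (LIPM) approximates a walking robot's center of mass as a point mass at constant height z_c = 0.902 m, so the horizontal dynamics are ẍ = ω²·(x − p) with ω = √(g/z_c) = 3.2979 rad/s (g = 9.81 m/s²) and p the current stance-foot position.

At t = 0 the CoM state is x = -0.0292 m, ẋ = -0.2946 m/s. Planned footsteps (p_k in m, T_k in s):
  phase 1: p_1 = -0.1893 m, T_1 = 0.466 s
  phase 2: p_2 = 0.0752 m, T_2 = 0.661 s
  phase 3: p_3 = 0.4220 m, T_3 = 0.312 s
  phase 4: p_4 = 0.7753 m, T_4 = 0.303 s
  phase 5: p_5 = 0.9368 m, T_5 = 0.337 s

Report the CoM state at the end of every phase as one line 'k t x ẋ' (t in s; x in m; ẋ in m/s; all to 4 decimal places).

phase 1: p=-0.1893, T=0.466, ωT=1.536821, cosh=2.432425, sinh=2.217362; start (x,ẋ)=(-0.029200, -0.294600) → end (x,ẋ)=(0.002055, 0.454161)
phase 2: p=0.0752, T=0.661, ωT=2.179912, cosh=4.479289, sinh=4.366238; start (x,ẋ)=(0.002055, 0.454161) → end (x,ẋ)=(0.348848, 0.981076)
phase 3: p=0.4220, T=0.312, ωT=1.028945, cosh=1.577748, sinh=1.220364; start (x,ẋ)=(0.348848, 0.981076) → end (x,ẋ)=(0.669624, 1.253479)
phase 4: p=0.7753, T=0.303, ωT=0.999264, cosh=1.542216, sinh=1.174065; start (x,ẋ)=(0.669624, 1.253479) → end (x,ẋ)=(1.058568, 1.523963)
phase 5: p=0.9368, T=0.337, ωT=1.111392, cosh=1.683843, sinh=1.354743; start (x,ẋ)=(1.058568, 1.523963) → end (x,ẋ)=(1.767867, 3.110152)

1 0.4660 0.0021 0.4542
2 1.1270 0.3488 0.9811
3 1.4390 0.6696 1.2535
4 1.7420 1.0586 1.5240
5 2.0790 1.7679 3.1102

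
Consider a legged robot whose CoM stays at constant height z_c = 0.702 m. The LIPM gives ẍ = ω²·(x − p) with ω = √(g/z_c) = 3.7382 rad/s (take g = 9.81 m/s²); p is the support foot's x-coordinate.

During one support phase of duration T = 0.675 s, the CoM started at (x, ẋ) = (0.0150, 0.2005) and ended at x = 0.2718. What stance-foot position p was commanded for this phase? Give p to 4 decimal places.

ωT = 3.7382·0.675 = 2.523285; cosh(ωT) = 6.274844, sinh(ωT) = 6.194648
x(T) = p + (x₀−p)·cosh(ωT) + (ẋ₀/ω)·sinh(ωT) ⇒ p·(1 − cosh) = x(T) − x₀·cosh − (ẋ₀/ω)·sinh
numerator   = 0.2718 − (0.0150)·6.274844 − (0.2005/3.7382)·6.194648 = -0.154575
denominator = 1 − 6.274844 = -5.274844
p = -0.154575 / -5.274844 = 0.0293

p = 0.0293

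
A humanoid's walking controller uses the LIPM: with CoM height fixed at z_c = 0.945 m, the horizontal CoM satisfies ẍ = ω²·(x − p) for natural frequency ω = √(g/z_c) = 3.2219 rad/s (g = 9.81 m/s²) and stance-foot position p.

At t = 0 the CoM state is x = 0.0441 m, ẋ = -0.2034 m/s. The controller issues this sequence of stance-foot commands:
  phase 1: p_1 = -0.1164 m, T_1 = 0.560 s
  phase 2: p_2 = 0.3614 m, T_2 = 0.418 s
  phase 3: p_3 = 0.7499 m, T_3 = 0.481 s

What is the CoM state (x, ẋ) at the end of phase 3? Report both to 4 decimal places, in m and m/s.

x = 0.8117, ẋ = 0.5434

phase 1: p=-0.1164, T=0.560, ωT=1.804264, cosh=3.120047, sinh=2.955451; start (x,ẋ)=(0.044100, -0.203400) → end (x,ẋ)=(0.197789, 0.893691)
phase 2: p=0.3614, T=0.418, ωT=1.346754, cosh=2.052504, sinh=1.792421; start (x,ẋ)=(0.197789, 0.893691) → end (x,ẋ)=(0.522769, 0.889447)
phase 3: p=0.7499, T=0.481, ωT=1.549734, cosh=2.461261, sinh=2.248956; start (x,ẋ)=(0.522769, 0.889447) → end (x,ẋ)=(0.811724, 0.543387)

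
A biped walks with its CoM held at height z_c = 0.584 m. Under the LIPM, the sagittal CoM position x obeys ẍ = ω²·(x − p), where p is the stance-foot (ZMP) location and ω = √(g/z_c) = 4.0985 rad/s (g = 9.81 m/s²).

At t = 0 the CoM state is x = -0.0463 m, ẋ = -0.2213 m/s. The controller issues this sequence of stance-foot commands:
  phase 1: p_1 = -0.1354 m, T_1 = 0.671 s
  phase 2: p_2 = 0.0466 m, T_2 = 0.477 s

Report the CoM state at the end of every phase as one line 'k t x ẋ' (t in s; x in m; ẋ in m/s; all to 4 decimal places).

1 0.6710 0.1438 1.1067
2 1.1480 1.3312 5.3653

phase 1: p=-0.1354, T=0.671, ωT=2.750093, cosh=7.854008, sinh=7.790086; start (x,ẋ)=(-0.046300, -0.221300) → end (x,ẋ)=(0.143764, 1.106663)
phase 2: p=0.0466, T=0.477, ωT=1.954984, cosh=3.602688, sinh=3.461121; start (x,ẋ)=(0.143764, 1.106663) → end (x,ẋ)=(1.331211, 5.365268)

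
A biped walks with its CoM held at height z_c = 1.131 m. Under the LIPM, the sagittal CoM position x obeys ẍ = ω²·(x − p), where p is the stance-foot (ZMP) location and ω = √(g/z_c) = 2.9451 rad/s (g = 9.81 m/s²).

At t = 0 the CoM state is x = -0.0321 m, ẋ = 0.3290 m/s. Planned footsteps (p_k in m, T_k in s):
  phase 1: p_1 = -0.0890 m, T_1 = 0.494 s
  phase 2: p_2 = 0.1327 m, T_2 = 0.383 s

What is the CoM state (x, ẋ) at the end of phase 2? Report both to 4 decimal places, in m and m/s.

phase 1: p=-0.0890, T=0.494, ωT=1.454879, cosh=2.258698, sinh=2.025269; start (x,ẋ)=(-0.032100, 0.329000) → end (x,ẋ)=(0.265765, 1.082498)
phase 2: p=0.1327, T=0.383, ωT=1.127973, cosh=1.706539, sinh=1.382850; start (x,ẋ)=(0.265765, 1.082498) → end (x,ẋ)=(0.868059, 2.389249)

x = 0.8681, ẋ = 2.3892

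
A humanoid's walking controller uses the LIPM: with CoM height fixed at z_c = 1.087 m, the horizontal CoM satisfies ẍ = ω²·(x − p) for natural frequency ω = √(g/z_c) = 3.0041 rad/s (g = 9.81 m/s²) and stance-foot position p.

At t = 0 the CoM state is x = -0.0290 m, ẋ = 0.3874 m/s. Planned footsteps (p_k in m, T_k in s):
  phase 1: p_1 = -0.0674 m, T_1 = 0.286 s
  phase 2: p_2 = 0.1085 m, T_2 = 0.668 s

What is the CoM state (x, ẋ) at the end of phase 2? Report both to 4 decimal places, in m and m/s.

phase 1: p=-0.0674, T=0.286, ωT=0.859173, cosh=1.392359, sinh=0.968847; start (x,ẋ)=(-0.029000, 0.387400) → end (x,ẋ)=(0.111006, 0.651164)
phase 2: p=0.1085, T=0.668, ωT=2.006739, cosh=3.786722, sinh=3.652296; start (x,ẋ)=(0.111006, 0.651164) → end (x,ẋ)=(0.909656, 2.493274)

x = 0.9097, ẋ = 2.4933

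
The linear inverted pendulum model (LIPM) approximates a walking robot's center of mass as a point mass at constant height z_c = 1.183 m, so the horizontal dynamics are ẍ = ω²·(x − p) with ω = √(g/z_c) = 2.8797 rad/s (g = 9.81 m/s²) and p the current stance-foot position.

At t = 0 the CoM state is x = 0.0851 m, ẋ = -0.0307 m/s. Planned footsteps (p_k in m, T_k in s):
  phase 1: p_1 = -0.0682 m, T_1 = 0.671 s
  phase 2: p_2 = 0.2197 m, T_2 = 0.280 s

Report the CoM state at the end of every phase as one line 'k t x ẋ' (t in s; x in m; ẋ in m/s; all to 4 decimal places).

1 0.6710 0.4362 1.3840
2 0.9510 0.9413 2.4177

phase 1: p=-0.0682, T=0.671, ωT=1.932279, cosh=3.525023, sinh=3.380205; start (x,ẋ)=(0.085100, -0.030700) → end (x,ẋ)=(0.436150, 1.384000)
phase 2: p=0.2197, T=0.280, ωT=0.806316, cosh=1.343071, sinh=0.896571; start (x,ẋ)=(0.436150, 1.384000) → end (x,ẋ)=(0.941305, 2.417654)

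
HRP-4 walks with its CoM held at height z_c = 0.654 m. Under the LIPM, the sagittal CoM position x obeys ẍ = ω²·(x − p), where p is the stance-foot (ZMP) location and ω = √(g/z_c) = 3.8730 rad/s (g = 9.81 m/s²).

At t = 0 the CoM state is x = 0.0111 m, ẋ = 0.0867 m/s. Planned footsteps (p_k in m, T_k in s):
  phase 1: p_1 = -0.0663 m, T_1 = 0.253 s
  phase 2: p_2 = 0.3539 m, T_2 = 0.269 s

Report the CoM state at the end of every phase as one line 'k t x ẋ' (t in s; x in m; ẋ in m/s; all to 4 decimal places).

1 0.2530 0.0769 0.4748
2 0.5220 0.0647 -0.5743

phase 1: p=-0.0663, T=0.253, ωT=0.979869, cosh=1.519734, sinh=1.144373; start (x,ẋ)=(0.011100, 0.086700) → end (x,ẋ)=(0.076945, 0.474810)
phase 2: p=0.3539, T=0.269, ωT=1.041837, cosh=1.593613, sinh=1.240807; start (x,ẋ)=(0.076945, 0.474810) → end (x,ẋ)=(0.064658, -0.574284)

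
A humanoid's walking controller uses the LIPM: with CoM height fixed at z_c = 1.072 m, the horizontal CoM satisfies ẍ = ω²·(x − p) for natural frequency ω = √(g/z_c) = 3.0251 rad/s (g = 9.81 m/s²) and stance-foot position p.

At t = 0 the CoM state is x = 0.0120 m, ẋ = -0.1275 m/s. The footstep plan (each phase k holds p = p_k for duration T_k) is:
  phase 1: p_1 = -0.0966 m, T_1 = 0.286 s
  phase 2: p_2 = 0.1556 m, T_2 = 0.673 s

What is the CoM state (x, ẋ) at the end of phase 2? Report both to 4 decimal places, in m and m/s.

x = -0.2180, ẋ = -1.0557

phase 1: p=-0.0966, T=0.286, ωT=0.865179, cosh=1.398203, sinh=0.977227; start (x,ẋ)=(0.012000, -0.127500) → end (x,ẋ)=(0.014057, 0.142773)
phase 2: p=0.1556, T=0.673, ωT=2.035892, cosh=3.894824, sinh=3.764260; start (x,ẋ)=(0.014057, 0.142773) → end (x,ẋ)=(-0.218025, -1.055706)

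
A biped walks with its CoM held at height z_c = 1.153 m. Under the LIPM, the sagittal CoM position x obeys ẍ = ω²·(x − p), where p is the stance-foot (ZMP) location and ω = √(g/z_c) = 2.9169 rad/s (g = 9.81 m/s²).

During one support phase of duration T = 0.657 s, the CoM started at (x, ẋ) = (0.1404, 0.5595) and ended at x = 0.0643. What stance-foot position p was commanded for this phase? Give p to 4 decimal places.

p = 0.4292

ωT = 2.9169·0.657 = 1.916403; cosh(ωT) = 3.471802, sinh(ωT) = 3.324667
x(T) = p + (x₀−p)·cosh(ωT) + (ẋ₀/ω)·sinh(ωT) ⇒ p·(1 − cosh) = x(T) − x₀·cosh − (ẋ₀/ω)·sinh
numerator   = 0.0643 − (0.1404)·3.471802 − (0.5595/2.9169)·3.324667 = -1.060856
denominator = 1 − 3.471802 = -2.471802
p = -1.060856 / -2.471802 = 0.4292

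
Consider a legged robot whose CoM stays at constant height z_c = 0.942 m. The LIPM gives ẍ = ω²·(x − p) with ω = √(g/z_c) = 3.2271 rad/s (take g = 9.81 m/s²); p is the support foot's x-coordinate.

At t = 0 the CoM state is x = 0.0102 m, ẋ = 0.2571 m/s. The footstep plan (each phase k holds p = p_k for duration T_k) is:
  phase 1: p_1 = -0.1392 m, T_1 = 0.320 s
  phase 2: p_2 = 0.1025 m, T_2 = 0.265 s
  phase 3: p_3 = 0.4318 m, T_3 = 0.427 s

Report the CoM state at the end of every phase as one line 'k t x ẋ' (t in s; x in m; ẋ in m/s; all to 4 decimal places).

1 0.3200 0.1949 0.9980
2 0.5850 0.5287 1.6730
3 1.0120 1.5991 4.1099

phase 1: p=-0.1392, T=0.320, ωT=1.032672, cosh=1.582307, sinh=1.226253; start (x,ẋ)=(0.010200, 0.257100) → end (x,ẋ)=(0.194891, 0.998023)
phase 2: p=0.1025, T=0.265, ωT=0.855182, cosh=1.388504, sinh=0.963298; start (x,ẋ)=(0.194891, 0.998023) → end (x,ẋ)=(0.528698, 1.672971)
phase 3: p=0.4318, T=0.427, ωT=1.377972, cosh=2.109468, sinh=1.857379; start (x,ẋ)=(0.528698, 1.672971) → end (x,ẋ)=(1.599093, 4.109880)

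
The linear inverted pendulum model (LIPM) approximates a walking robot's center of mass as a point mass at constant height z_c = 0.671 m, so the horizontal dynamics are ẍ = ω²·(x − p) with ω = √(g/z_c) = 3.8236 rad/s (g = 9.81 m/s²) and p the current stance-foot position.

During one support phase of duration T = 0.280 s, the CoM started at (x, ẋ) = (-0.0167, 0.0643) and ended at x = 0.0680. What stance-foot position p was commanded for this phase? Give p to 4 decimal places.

p = -0.1168

ωT = 3.8236·0.280 = 1.070608; cosh(ωT) = 1.629976, sinh(ωT) = 1.287176
x(T) = p + (x₀−p)·cosh(ωT) + (ẋ₀/ω)·sinh(ωT) ⇒ p·(1 − cosh) = x(T) − x₀·cosh − (ẋ₀/ω)·sinh
numerator   = 0.0680 − (-0.0167)·1.629976 − (0.0643/3.8236)·1.287176 = 0.073575
denominator = 1 − 1.629976 = -0.629976
p = 0.073575 / -0.629976 = -0.1168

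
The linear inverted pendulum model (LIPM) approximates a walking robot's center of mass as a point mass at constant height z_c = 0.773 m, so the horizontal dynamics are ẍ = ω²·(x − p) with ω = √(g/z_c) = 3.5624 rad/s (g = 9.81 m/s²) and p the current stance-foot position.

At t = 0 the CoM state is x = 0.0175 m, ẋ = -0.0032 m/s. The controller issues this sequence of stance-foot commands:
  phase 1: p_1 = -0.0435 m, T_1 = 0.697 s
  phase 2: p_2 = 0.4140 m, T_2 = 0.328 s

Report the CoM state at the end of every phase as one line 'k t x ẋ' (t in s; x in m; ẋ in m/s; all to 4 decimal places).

phase 1: p=-0.0435, T=0.697, ωT=2.482993, cosh=6.030274, sinh=5.946781; start (x,ẋ)=(0.017500, -0.003200) → end (x,ẋ)=(0.319005, 1.272977)
phase 2: p=0.4140, T=0.328, ωT=1.168467, cosh=1.763950, sinh=1.453107; start (x,ẋ)=(0.319005, 1.272977) → end (x,ẋ)=(0.765682, 1.753721)

1 0.6970 0.3190 1.2730
2 1.0250 0.7657 1.7537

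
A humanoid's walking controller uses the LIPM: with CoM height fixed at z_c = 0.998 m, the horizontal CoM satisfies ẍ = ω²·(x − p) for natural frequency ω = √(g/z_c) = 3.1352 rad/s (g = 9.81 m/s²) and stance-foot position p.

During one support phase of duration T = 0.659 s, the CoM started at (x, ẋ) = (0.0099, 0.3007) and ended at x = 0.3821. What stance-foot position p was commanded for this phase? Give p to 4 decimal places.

ωT = 3.1352·0.659 = 2.066097; cosh(ωT) = 4.010315, sinh(ωT) = 3.883636
x(T) = p + (x₀−p)·cosh(ωT) + (ẋ₀/ω)·sinh(ωT) ⇒ p·(1 − cosh) = x(T) − x₀·cosh − (ẋ₀/ω)·sinh
numerator   = 0.3821 − (0.0099)·4.010315 − (0.3007/3.1352)·3.883636 = -0.030085
denominator = 1 − 4.010315 = -3.010315
p = -0.030085 / -3.010315 = 0.0100

p = 0.0100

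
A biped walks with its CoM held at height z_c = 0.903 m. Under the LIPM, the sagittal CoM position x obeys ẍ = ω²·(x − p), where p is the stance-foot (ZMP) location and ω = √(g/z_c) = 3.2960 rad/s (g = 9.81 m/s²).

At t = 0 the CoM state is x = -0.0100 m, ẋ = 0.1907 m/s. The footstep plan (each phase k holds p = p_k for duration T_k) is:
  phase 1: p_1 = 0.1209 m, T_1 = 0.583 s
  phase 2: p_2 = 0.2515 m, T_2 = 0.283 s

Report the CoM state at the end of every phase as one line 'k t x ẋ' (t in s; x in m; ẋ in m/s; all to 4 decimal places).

phase 1: p=0.1209, T=0.583, ωT=1.921568, cosh=3.489020, sinh=3.342642; start (x,ẋ)=(-0.010000, 0.190700) → end (x,ẋ)=(-0.142414, -0.776815)
phase 2: p=0.2515, T=0.283, ωT=0.932768, cosh=1.467499, sinh=1.074036; start (x,ẋ)=(-0.142414, -0.776815) → end (x,ẋ)=(-0.579702, -2.534439)

1 0.5830 -0.1424 -0.7768
2 0.8660 -0.5797 -2.5344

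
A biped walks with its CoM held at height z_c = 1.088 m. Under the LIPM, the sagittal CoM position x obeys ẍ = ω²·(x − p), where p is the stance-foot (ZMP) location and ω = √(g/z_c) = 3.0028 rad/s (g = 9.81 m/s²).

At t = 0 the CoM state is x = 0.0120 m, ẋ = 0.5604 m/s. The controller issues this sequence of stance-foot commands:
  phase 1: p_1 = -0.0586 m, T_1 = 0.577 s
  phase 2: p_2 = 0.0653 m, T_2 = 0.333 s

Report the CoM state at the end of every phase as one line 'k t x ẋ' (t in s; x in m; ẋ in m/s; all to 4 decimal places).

phase 1: p=-0.0586, T=0.577, ωT=1.732616, cosh=2.916124, sinh=2.739303; start (x,ẋ)=(0.012000, 0.560400) → end (x,ẋ)=(0.658503, 2.214922)
phase 2: p=0.0653, T=0.333, ωT=0.999932, cosh=1.543001, sinh=1.175097; start (x,ẋ)=(0.658503, 2.214922) → end (x,ẋ)=(1.847386, 5.510792)

1 0.5770 0.6585 2.2149
2 0.9100 1.8474 5.5108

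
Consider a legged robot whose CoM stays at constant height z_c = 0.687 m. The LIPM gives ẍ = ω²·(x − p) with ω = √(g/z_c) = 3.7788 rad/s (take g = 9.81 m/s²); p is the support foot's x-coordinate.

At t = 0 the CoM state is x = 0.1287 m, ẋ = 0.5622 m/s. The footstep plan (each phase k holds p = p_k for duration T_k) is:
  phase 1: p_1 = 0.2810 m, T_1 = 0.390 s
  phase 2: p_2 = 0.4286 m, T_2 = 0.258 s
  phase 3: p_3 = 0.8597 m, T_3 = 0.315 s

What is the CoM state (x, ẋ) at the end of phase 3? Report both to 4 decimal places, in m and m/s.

x = -0.6374, ẋ = -5.0678

phase 1: p=0.2810, T=0.390, ωT=1.473732, cosh=2.297283, sinh=2.068214; start (x,ẋ)=(0.128700, 0.562200) → end (x,ẋ)=(0.238827, 0.101252)
phase 2: p=0.4286, T=0.258, ωT=0.974930, cosh=1.514101, sinh=1.136882; start (x,ẋ)=(0.238827, 0.101252) → end (x,ẋ)=(0.171728, -0.661967)
phase 3: p=0.8597, T=0.315, ωT=1.190322, cosh=1.796132, sinh=1.492008; start (x,ẋ)=(0.171728, -0.661967) → end (x,ẋ)=(-0.637358, -5.067770)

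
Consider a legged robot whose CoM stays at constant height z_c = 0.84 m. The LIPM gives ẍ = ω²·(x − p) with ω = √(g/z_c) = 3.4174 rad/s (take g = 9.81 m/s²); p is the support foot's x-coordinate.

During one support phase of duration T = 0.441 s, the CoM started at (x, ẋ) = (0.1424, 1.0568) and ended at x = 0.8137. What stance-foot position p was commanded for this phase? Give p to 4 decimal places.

p = 0.1368

ωT = 3.4174·0.441 = 1.507073; cosh(ωT) = 2.367530, sinh(ωT) = 2.145972
x(T) = p + (x₀−p)·cosh(ωT) + (ẋ₀/ω)·sinh(ωT) ⇒ p·(1 − cosh) = x(T) − x₀·cosh − (ẋ₀/ω)·sinh
numerator   = 0.8137 − (0.1424)·2.367530 − (1.0568/3.4174)·2.145972 = -0.187059
denominator = 1 − 2.367530 = -1.367530
p = -0.187059 / -1.367530 = 0.1368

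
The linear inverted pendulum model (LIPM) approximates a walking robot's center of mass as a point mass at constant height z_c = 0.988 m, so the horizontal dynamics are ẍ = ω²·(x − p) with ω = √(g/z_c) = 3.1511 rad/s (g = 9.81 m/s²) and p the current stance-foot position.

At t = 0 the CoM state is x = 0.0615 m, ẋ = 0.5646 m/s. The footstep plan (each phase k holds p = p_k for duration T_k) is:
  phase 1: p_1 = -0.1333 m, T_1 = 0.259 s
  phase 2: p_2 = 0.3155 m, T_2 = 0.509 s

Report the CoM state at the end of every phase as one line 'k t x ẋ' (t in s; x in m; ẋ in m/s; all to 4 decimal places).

phase 1: p=-0.1333, T=0.259, ωT=0.816135, cosh=1.351939, sinh=0.909802; start (x,ẋ)=(0.061500, 0.564600) → end (x,ẋ)=(0.293072, 1.321772)
phase 2: p=0.3155, T=0.509, ωT=1.603910, cosh=2.586772, sinh=2.385664; start (x,ẋ)=(0.293072, 1.321772) → end (x,ẋ)=(1.258183, 3.250523)

1 0.2590 0.2931 1.3218
2 0.7680 1.2582 3.2505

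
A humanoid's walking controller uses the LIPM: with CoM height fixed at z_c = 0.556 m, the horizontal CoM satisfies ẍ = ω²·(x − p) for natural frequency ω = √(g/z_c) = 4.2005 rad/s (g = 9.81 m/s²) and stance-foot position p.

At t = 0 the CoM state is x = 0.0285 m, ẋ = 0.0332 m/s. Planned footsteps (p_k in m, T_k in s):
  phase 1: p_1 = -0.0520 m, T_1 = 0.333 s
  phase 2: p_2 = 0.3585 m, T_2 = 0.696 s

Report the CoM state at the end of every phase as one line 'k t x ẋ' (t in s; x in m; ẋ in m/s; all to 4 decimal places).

1 0.3330 0.1360 0.7144
2 1.0290 -0.1400 -2.0053

phase 1: p=-0.0520, T=0.333, ωT=1.398767, cosh=2.148551, sinh=1.901650; start (x,ẋ)=(0.028500, 0.033200) → end (x,ẋ)=(0.135989, 0.714356)
phase 2: p=0.3585, T=0.696, ωT=2.923548, cosh=9.330466, sinh=9.276723; start (x,ẋ)=(0.135989, 0.714356) → end (x,ẋ)=(-0.139992, -2.005295)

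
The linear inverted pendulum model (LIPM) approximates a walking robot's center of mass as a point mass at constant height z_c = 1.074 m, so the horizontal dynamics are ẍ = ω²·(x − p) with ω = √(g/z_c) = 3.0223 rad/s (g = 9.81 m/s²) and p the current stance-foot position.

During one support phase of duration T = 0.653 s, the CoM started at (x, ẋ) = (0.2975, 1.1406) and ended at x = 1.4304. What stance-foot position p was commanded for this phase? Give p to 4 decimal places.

p = 0.3720

ωT = 3.0223·0.653 = 1.973562; cosh(ωT) = 3.667612, sinh(ωT) = 3.528651
x(T) = p + (x₀−p)·cosh(ωT) + (ẋ₀/ω)·sinh(ωT) ⇒ p·(1 − cosh) = x(T) − x₀·cosh − (ẋ₀/ω)·sinh
numerator   = 1.4304 − (0.2975)·3.667612 − (1.1406/3.0223)·3.528651 = -0.992409
denominator = 1 − 3.667612 = -2.667612
p = -0.992409 / -2.667612 = 0.3720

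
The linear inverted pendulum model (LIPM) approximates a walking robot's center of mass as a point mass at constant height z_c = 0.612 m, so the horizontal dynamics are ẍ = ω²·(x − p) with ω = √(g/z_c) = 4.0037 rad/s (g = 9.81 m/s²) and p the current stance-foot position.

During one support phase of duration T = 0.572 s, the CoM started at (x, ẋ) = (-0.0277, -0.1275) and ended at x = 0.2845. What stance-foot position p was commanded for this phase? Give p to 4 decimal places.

ωT = 4.0037·0.572 = 2.290116; cosh(ωT) = 4.988671, sinh(ωT) = 4.887416
x(T) = p + (x₀−p)·cosh(ωT) + (ẋ₀/ω)·sinh(ωT) ⇒ p·(1 − cosh) = x(T) − x₀·cosh − (ẋ₀/ω)·sinh
numerator   = 0.2845 − (-0.0277)·4.988671 − (-0.1275/4.0037)·4.887416 = 0.578329
denominator = 1 − 4.988671 = -3.988671
p = 0.578329 / -3.988671 = -0.1450

p = -0.1450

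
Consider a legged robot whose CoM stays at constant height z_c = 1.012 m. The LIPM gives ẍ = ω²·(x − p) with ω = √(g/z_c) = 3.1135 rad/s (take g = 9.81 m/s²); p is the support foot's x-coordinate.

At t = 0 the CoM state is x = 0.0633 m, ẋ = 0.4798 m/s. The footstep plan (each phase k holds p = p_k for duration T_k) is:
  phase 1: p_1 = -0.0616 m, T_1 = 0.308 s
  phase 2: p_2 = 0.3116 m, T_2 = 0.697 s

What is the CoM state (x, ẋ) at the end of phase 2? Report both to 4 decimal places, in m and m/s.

x = 1.8432, ẋ = 4.9052

phase 1: p=-0.0616, T=0.308, ωT=0.958958, cosh=1.496134, sinh=1.112842; start (x,ẋ)=(0.063300, 0.479800) → end (x,ẋ)=(0.296760, 1.150603)
phase 2: p=0.3116, T=0.697, ωT=2.170110, cosh=4.436704, sinh=4.322539; start (x,ẋ)=(0.296760, 1.150603) → end (x,ẋ)=(1.843164, 4.905160)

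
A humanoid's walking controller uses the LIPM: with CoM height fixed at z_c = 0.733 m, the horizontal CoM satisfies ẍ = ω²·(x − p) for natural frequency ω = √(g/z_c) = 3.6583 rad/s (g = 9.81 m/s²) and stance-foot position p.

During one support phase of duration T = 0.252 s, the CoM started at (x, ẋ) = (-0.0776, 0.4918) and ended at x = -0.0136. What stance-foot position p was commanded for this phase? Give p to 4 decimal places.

ωT = 3.6583·0.252 = 0.921892; cosh(ωT) = 1.455904, sinh(ωT) = 1.058138
x(T) = p + (x₀−p)·cosh(ωT) + (ẋ₀/ω)·sinh(ωT) ⇒ p·(1 − cosh) = x(T) − x₀·cosh − (ẋ₀/ω)·sinh
numerator   = -0.0136 − (-0.0776)·1.455904 − (0.4918/3.6583)·1.058138 = -0.042872
denominator = 1 − 1.455904 = -0.455904
p = -0.042872 / -0.455904 = 0.0940

p = 0.0940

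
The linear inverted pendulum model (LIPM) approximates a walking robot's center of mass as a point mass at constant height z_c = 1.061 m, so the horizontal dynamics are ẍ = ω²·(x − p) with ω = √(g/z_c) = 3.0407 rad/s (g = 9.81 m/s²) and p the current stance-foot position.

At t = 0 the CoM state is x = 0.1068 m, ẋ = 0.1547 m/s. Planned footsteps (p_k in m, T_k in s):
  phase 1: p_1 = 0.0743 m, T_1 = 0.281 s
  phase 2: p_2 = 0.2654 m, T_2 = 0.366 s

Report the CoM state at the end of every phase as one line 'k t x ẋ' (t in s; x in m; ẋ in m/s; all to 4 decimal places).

1 0.2810 0.1684 0.3098
2 0.6470 0.2401 0.1218

phase 1: p=0.0743, T=0.281, ωT=0.854437, cosh=1.387787, sinh=0.962264; start (x,ẋ)=(0.106800, 0.154700) → end (x,ẋ)=(0.168360, 0.309784)
phase 2: p=0.2654, T=0.366, ωT=1.112896, cosh=1.685883, sinh=1.357277; start (x,ẋ)=(0.168360, 0.309784) → end (x,ẋ)=(0.240080, 0.121767)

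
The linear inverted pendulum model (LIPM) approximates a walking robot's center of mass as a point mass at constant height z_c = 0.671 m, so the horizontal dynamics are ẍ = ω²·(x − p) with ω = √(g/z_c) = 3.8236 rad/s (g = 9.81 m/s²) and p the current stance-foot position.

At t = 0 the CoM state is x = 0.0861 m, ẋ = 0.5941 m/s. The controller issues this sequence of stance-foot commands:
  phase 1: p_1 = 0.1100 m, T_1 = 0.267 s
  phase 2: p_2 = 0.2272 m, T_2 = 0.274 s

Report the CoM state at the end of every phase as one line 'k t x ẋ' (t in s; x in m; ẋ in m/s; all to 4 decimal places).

1 0.2670 0.2602 0.8212
2 0.5410 0.5485 1.4722

phase 1: p=0.1100, T=0.267, ωT=1.020901, cosh=1.567983, sinh=1.207712; start (x,ẋ)=(0.086100, 0.594100) → end (x,ẋ)=(0.260176, 0.821173)
phase 2: p=0.2272, T=0.274, ωT=1.047666, cosh=1.600873, sinh=1.250117; start (x,ẋ)=(0.260176, 0.821173) → end (x,ẋ)=(0.548471, 1.472217)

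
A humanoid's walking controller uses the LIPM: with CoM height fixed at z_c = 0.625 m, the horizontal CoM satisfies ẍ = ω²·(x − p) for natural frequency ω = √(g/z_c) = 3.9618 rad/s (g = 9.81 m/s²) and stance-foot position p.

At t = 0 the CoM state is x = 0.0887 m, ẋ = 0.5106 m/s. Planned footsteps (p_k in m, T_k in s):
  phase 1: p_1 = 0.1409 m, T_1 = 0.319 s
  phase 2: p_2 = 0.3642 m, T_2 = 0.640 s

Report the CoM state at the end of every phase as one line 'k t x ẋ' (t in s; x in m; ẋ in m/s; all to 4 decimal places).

phase 1: p=0.1409, T=0.319, ωT=1.263814, cosh=1.910734, sinh=1.628160; start (x,ẋ)=(0.088700, 0.510600) → end (x,ẋ)=(0.250998, 0.638908)
phase 2: p=0.3642, T=0.640, ωT=2.535552, cosh=6.351308, sinh=6.272090; start (x,ẋ)=(0.250998, 0.638908) → end (x,ẋ)=(0.656702, 1.244975)

1 0.3190 0.2510 0.6389
2 0.9590 0.6567 1.2450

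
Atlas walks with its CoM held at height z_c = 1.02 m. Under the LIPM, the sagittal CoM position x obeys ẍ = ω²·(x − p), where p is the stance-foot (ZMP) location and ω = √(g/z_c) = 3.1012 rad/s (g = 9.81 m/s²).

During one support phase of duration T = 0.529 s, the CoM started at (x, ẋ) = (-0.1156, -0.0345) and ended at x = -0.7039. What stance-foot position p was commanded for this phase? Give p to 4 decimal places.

ωT = 3.1012·0.529 = 1.640535; cosh(ωT) = 2.675902, sinh(ωT) = 2.482025
x(T) = p + (x₀−p)·cosh(ωT) + (ẋ₀/ω)·sinh(ωT) ⇒ p·(1 − cosh) = x(T) − x₀·cosh − (ẋ₀/ω)·sinh
numerator   = -0.7039 − (-0.1156)·2.675902 − (-0.0345/3.1012)·2.482025 = -0.366954
denominator = 1 − 2.675902 = -1.675902
p = -0.366954 / -1.675902 = 0.2190

p = 0.2190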